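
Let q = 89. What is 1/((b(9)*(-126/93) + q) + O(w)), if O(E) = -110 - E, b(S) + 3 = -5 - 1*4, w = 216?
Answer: -31/6843 ≈ -0.0045302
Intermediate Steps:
b(S) = -12 (b(S) = -3 + (-5 - 1*4) = -3 + (-5 - 4) = -3 - 9 = -12)
1/((b(9)*(-126/93) + q) + O(w)) = 1/((-(-1512)/93 + 89) + (-110 - 1*216)) = 1/((-(-1512)/93 + 89) + (-110 - 216)) = 1/((-12*(-42/31) + 89) - 326) = 1/((504/31 + 89) - 326) = 1/(3263/31 - 326) = 1/(-6843/31) = -31/6843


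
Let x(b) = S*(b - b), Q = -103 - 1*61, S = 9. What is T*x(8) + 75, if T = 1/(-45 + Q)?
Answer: 75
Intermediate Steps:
Q = -164 (Q = -103 - 61 = -164)
x(b) = 0 (x(b) = 9*(b - b) = 9*0 = 0)
T = -1/209 (T = 1/(-45 - 164) = 1/(-209) = -1/209 ≈ -0.0047847)
T*x(8) + 75 = -1/209*0 + 75 = 0 + 75 = 75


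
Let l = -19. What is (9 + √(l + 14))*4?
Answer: 36 + 4*I*√5 ≈ 36.0 + 8.9443*I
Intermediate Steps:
(9 + √(l + 14))*4 = (9 + √(-19 + 14))*4 = (9 + √(-5))*4 = (9 + I*√5)*4 = 36 + 4*I*√5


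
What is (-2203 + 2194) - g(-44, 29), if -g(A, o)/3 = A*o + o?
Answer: -3750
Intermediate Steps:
g(A, o) = -3*o - 3*A*o (g(A, o) = -3*(A*o + o) = -3*(o + A*o) = -3*o - 3*A*o)
(-2203 + 2194) - g(-44, 29) = (-2203 + 2194) - (-3)*29*(1 - 44) = -9 - (-3)*29*(-43) = -9 - 1*3741 = -9 - 3741 = -3750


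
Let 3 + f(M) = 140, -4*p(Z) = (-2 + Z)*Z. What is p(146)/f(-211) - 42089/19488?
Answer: -108195121/2669856 ≈ -40.525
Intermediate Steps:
p(Z) = -Z*(-2 + Z)/4 (p(Z) = -(-2 + Z)*Z/4 = -Z*(-2 + Z)/4)
f(M) = 137 (f(M) = -3 + 140 = 137)
p(146)/f(-211) - 42089/19488 = ((1/4)*146*(2 - 1*146))/137 - 42089/19488 = ((1/4)*146*(2 - 146))*(1/137) - 42089*1/19488 = ((1/4)*146*(-144))*(1/137) - 42089/19488 = -5256*1/137 - 42089/19488 = -5256/137 - 42089/19488 = -108195121/2669856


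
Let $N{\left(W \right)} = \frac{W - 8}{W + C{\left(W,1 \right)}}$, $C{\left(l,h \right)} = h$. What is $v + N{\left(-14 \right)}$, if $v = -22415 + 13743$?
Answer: $- \frac{112714}{13} \approx -8670.3$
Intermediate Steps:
$v = -8672$
$N{\left(W \right)} = \frac{-8 + W}{1 + W}$ ($N{\left(W \right)} = \frac{W - 8}{W + 1} = \frac{-8 + W}{1 + W}$)
$v + N{\left(-14 \right)} = -8672 + \frac{-8 - 14}{1 - 14} = -8672 + \frac{1}{-13} \left(-22\right) = -8672 - - \frac{22}{13} = -8672 + \frac{22}{13} = - \frac{112714}{13}$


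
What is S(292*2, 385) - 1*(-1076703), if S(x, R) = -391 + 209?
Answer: 1076521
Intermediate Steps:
S(x, R) = -182
S(292*2, 385) - 1*(-1076703) = -182 - 1*(-1076703) = -182 + 1076703 = 1076521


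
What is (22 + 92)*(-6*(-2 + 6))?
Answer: -2736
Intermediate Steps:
(22 + 92)*(-6*(-2 + 6)) = 114*(-6*4) = 114*(-24) = -2736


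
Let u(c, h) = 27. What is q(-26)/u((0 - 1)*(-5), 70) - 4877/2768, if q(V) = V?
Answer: -203647/74736 ≈ -2.7249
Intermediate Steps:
q(-26)/u((0 - 1)*(-5), 70) - 4877/2768 = -26/27 - 4877/2768 = -203647/74736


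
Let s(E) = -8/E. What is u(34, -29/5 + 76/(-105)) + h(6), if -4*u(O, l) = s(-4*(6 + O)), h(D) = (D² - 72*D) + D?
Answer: -31201/80 ≈ -390.01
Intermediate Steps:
h(D) = D² - 71*D
u(O, l) = 2/(-24 - 4*O) (u(O, l) = -(-2)/((-4*(6 + O))) = -(-2)/(-24 - 4*O) = 2/(-24 - 4*O))
u(34, -29/5 + 76/(-105)) + h(6) = -1/(12 + 2*34) + 6*(-71 + 6) = -1/(12 + 68) + 6*(-65) = -1/80 - 390 = -31201/80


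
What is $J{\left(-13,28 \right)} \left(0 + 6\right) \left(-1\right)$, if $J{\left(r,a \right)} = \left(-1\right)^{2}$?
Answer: $-6$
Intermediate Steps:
$J{\left(r,a \right)} = 1$
$J{\left(-13,28 \right)} \left(0 + 6\right) \left(-1\right) = 1 \left(0 + 6\right) \left(-1\right) = 1 \cdot 6 \left(-1\right) = 1 \left(-6\right) = -6$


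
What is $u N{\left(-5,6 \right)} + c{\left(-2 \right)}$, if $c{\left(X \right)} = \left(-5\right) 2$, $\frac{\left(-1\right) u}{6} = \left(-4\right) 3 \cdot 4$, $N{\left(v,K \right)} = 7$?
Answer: $2006$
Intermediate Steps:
$u = 288$ ($u = - 6 \left(-4\right) 3 \cdot 4 = - 6 \left(\left(-12\right) 4\right) = \left(-6\right) \left(-48\right) = 288$)
$c{\left(X \right)} = -10$
$u N{\left(-5,6 \right)} + c{\left(-2 \right)} = 288 \cdot 7 - 10 = 2016 - 10 = 2006$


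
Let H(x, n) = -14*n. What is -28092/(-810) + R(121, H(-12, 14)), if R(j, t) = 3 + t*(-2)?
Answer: 58007/135 ≈ 429.68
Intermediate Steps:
R(j, t) = 3 - 2*t
-28092/(-810) + R(121, H(-12, 14)) = -28092/(-810) + (3 - (-28)*14) = -28092*(-1/810) + (3 - 2*(-196)) = 4682/135 + (3 + 392) = 4682/135 + 395 = 58007/135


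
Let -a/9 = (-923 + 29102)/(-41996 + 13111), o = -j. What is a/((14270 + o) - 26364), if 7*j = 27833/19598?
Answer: -34791878646/47924701331545 ≈ -0.00072597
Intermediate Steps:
j = 27833/137186 (j = (27833/19598)/7 = (27833*(1/19598))/7 = (1/7)*(27833/19598) = 27833/137186 ≈ 0.20289)
o = -27833/137186 (o = -1*27833/137186 = -27833/137186 ≈ -0.20289)
a = 253611/28885 (a = -9*(-923 + 29102)/(-41996 + 13111) = -253611/(-28885) = -253611*(-1)/28885 = -9*(-28179/28885) = 253611/28885 ≈ 8.7800)
a/((14270 + o) - 26364) = 253611/(28885*((14270 - 27833/137186) - 26364)) = 253611/(28885*(1957616387/137186 - 26364)) = 253611/(28885*(-1659155317/137186)) = (253611/28885)*(-137186/1659155317) = -34791878646/47924701331545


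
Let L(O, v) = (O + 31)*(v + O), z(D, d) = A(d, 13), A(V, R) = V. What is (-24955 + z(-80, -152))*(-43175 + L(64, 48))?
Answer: 816856245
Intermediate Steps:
z(D, d) = d
L(O, v) = (31 + O)*(O + v)
(-24955 + z(-80, -152))*(-43175 + L(64, 48)) = (-24955 - 152)*(-43175 + (64**2 + 31*64 + 31*48 + 64*48)) = -25107*(-43175 + (4096 + 1984 + 1488 + 3072)) = -25107*(-43175 + 10640) = -25107*(-32535) = 816856245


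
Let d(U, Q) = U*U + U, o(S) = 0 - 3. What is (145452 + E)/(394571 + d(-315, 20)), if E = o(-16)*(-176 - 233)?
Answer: 146679/493481 ≈ 0.29723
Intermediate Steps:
o(S) = -3
d(U, Q) = U + U**2 (d(U, Q) = U**2 + U = U + U**2)
E = 1227 (E = -3*(-176 - 233) = -3*(-409) = 1227)
(145452 + E)/(394571 + d(-315, 20)) = (145452 + 1227)/(394571 - 315*(1 - 315)) = 146679/(394571 - 315*(-314)) = 146679/(394571 + 98910) = 146679/493481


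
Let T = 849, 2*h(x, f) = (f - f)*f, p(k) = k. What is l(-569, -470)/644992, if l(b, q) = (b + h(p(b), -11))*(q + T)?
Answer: -215651/644992 ≈ -0.33435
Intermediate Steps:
h(x, f) = 0 (h(x, f) = ((f - f)*f)/2 = (0*f)/2 = (1/2)*0 = 0)
l(b, q) = b*(849 + q) (l(b, q) = (b + 0)*(q + 849) = b*(849 + q))
l(-569, -470)/644992 = -569*(849 - 470)/644992 = -569*379*(1/644992) = -215651*1/644992 = -215651/644992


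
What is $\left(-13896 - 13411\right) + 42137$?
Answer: $14830$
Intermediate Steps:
$\left(-13896 - 13411\right) + 42137 = -27307 + 42137 = 14830$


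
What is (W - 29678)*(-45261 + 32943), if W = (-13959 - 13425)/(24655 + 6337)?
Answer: 708137153205/1937 ≈ 3.6558e+8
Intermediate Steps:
W = -3423/3874 (W = -27384/30992 = -27384*1/30992 = -3423/3874 ≈ -0.88358)
(W - 29678)*(-45261 + 32943) = (-3423/3874 - 29678)*(-45261 + 32943) = -114975995/3874*(-12318) = 708137153205/1937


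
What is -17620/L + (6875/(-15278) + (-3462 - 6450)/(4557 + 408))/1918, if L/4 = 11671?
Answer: -214350344351527/566006183378020 ≈ -0.37871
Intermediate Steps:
L = 46684 (L = 4*11671 = 46684)
-17620/L + (6875/(-15278) + (-3462 - 6450)/(4557 + 408))/1918 = -17620/46684 + (6875/(-15278) + (-3462 - 6450)/(4557 + 408))/1918 = -17620*1/46684 + (6875*(-1/15278) - 9912/4965)*(1/1918) = -4405/11671 + (-6875/15278 - 9912*1/4965)*(1/1918) = -4405/11671 + (-6875/15278 - 3304/1655)*(1/1918) = -4405/11671 - 61856637/25285090*1/1918 = -4405/11671 - 61856637/48496802620 = -214350344351527/566006183378020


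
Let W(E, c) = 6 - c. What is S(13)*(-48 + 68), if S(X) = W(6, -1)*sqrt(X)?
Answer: 140*sqrt(13) ≈ 504.78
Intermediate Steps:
S(X) = 7*sqrt(X) (S(X) = (6 - 1*(-1))*sqrt(X) = (6 + 1)*sqrt(X) = 7*sqrt(X))
S(13)*(-48 + 68) = (7*sqrt(13))*(-48 + 68) = (7*sqrt(13))*20 = 140*sqrt(13)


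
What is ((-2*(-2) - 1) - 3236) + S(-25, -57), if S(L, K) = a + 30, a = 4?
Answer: -3199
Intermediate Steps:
S(L, K) = 34 (S(L, K) = 4 + 30 = 34)
((-2*(-2) - 1) - 3236) + S(-25, -57) = ((-2*(-2) - 1) - 3236) + 34 = ((4 - 1) - 3236) + 34 = (3 - 3236) + 34 = -3233 + 34 = -3199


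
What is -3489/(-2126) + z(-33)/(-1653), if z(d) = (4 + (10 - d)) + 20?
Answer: 5624875/3514278 ≈ 1.6006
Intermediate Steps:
z(d) = 34 - d (z(d) = (14 - d) + 20 = 34 - d)
-3489/(-2126) + z(-33)/(-1653) = -3489/(-2126) + (34 - 1*(-33))/(-1653) = -3489*(-1/2126) + (34 + 33)*(-1/1653) = 3489/2126 + 67*(-1/1653) = 3489/2126 - 67/1653 = 5624875/3514278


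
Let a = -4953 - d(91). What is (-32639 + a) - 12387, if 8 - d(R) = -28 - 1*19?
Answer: -50034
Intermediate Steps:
d(R) = 55 (d(R) = 8 - (-28 - 1*19) = 8 - (-28 - 19) = 8 - 1*(-47) = 8 + 47 = 55)
a = -5008 (a = -4953 - 1*55 = -4953 - 55 = -5008)
(-32639 + a) - 12387 = (-32639 - 5008) - 12387 = -37647 - 12387 = -50034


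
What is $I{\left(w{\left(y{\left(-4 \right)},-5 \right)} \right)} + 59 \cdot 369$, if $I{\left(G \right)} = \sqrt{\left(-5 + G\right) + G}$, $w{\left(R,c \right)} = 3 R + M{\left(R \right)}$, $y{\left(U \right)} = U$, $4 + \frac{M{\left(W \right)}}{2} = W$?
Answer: $21771 + i \sqrt{61} \approx 21771.0 + 7.8102 i$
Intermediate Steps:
$M{\left(W \right)} = -8 + 2 W$
$w{\left(R,c \right)} = -8 + 5 R$ ($w{\left(R,c \right)} = 3 R + \left(-8 + 2 R\right) = -8 + 5 R$)
$I{\left(G \right)} = \sqrt{-5 + 2 G}$
$I{\left(w{\left(y{\left(-4 \right)},-5 \right)} \right)} + 59 \cdot 369 = \sqrt{-5 + 2 \left(-8 + 5 \left(-4\right)\right)} + 59 \cdot 369 = \sqrt{-5 + 2 \left(-8 - 20\right)} + 21771 = \sqrt{-5 + 2 \left(-28\right)} + 21771 = \sqrt{-5 - 56} + 21771 = \sqrt{-61} + 21771 = i \sqrt{61} + 21771 = 21771 + i \sqrt{61}$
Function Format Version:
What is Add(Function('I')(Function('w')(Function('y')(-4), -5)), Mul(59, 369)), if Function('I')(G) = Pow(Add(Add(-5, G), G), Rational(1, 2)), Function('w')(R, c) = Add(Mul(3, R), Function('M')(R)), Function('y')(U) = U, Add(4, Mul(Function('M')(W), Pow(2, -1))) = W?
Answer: Add(21771, Mul(I, Pow(61, Rational(1, 2)))) ≈ Add(21771., Mul(7.8102, I))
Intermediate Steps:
Function('M')(W) = Add(-8, Mul(2, W))
Function('w')(R, c) = Add(-8, Mul(5, R)) (Function('w')(R, c) = Add(Mul(3, R), Add(-8, Mul(2, R))) = Add(-8, Mul(5, R)))
Function('I')(G) = Pow(Add(-5, Mul(2, G)), Rational(1, 2))
Add(Function('I')(Function('w')(Function('y')(-4), -5)), Mul(59, 369)) = Add(Pow(Add(-5, Mul(2, Add(-8, Mul(5, -4)))), Rational(1, 2)), Mul(59, 369)) = Add(Pow(Add(-5, Mul(2, Add(-8, -20))), Rational(1, 2)), 21771) = Add(Pow(Add(-5, Mul(2, -28)), Rational(1, 2)), 21771) = Add(Pow(Add(-5, -56), Rational(1, 2)), 21771) = Add(Pow(-61, Rational(1, 2)), 21771) = Add(Mul(I, Pow(61, Rational(1, 2))), 21771) = Add(21771, Mul(I, Pow(61, Rational(1, 2))))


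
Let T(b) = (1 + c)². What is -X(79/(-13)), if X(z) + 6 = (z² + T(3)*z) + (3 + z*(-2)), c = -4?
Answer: 1455/169 ≈ 8.6095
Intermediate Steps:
T(b) = 9 (T(b) = (1 - 4)² = (-3)² = 9)
X(z) = -3 + z² + 7*z (X(z) = -6 + ((z² + 9*z) + (3 + z*(-2))) = -6 + ((z² + 9*z) + (3 - 2*z)) = -6 + (3 + z² + 7*z) = -3 + z² + 7*z)
-X(79/(-13)) = -(-3 + (79/(-13))² + 7*(79/(-13))) = -(-3 + (79*(-1/13))² + 7*(79*(-1/13))) = -(-3 + (-79/13)² + 7*(-79/13)) = -(-3 + 6241/169 - 553/13) = -1*(-1455/169) = 1455/169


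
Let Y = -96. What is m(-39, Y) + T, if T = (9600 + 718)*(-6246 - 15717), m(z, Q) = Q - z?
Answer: -226614291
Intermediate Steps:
T = -226614234 (T = 10318*(-21963) = -226614234)
m(-39, Y) + T = (-96 - 1*(-39)) - 226614234 = (-96 + 39) - 226614234 = -57 - 226614234 = -226614291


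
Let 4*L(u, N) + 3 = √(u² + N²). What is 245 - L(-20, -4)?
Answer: 983/4 - √26 ≈ 240.65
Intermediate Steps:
L(u, N) = -¾ + √(N² + u²)/4 (L(u, N) = -¾ + √(u² + N²)/4 = -¾ + √(N² + u²)/4)
245 - L(-20, -4) = 245 - (-¾ + √((-4)² + (-20)²)/4) = 245 - (-¾ + √(16 + 400)/4) = 245 - (-¾ + √416/4) = 245 - (-¾ + (4*√26)/4) = 245 - (-¾ + √26) = 245 + (¾ - √26) = 983/4 - √26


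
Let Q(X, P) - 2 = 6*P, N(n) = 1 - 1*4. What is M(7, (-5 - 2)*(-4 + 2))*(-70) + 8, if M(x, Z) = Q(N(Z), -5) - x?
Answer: 2458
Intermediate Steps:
N(n) = -3 (N(n) = 1 - 4 = -3)
Q(X, P) = 2 + 6*P
M(x, Z) = -28 - x (M(x, Z) = (2 + 6*(-5)) - x = (2 - 30) - x = -28 - x)
M(7, (-5 - 2)*(-4 + 2))*(-70) + 8 = (-28 - 1*7)*(-70) + 8 = (-28 - 7)*(-70) + 8 = -35*(-70) + 8 = 2450 + 8 = 2458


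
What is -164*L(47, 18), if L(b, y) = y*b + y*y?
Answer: -191880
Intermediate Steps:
L(b, y) = y² + b*y (L(b, y) = b*y + y² = y² + b*y)
-164*L(47, 18) = -2952*(47 + 18) = -2952*65 = -164*1170 = -191880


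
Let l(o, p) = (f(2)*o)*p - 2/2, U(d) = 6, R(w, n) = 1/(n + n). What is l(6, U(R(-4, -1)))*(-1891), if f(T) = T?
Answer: -134261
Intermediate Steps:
R(w, n) = 1/(2*n)
l(o, p) = -1 + 2*o*p (l(o, p) = (2*o)*p - 2/2 = 2*o*p - 2*½ = 2*o*p - 1 = -1 + 2*o*p)
l(6, U(R(-4, -1)))*(-1891) = (-1 + 2*6*6)*(-1891) = (-1 + 72)*(-1891) = 71*(-1891) = -134261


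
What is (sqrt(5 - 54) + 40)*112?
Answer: 4480 + 784*I ≈ 4480.0 + 784.0*I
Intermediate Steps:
(sqrt(5 - 54) + 40)*112 = (sqrt(-49) + 40)*112 = (7*I + 40)*112 = (40 + 7*I)*112 = 4480 + 784*I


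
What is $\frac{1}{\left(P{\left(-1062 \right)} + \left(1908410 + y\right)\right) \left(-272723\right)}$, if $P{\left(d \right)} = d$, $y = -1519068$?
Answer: $- \frac{1}{105892886440} \approx -9.4435 \cdot 10^{-12}$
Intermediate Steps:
$\frac{1}{\left(P{\left(-1062 \right)} + \left(1908410 + y\right)\right) \left(-272723\right)} = \frac{1}{\left(-1062 + \left(1908410 - 1519068\right)\right) \left(-272723\right)} = \frac{1}{-1062 + 389342} \left(- \frac{1}{272723}\right) = \frac{1}{388280} \left(- \frac{1}{272723}\right) = - \frac{1}{105892886440}$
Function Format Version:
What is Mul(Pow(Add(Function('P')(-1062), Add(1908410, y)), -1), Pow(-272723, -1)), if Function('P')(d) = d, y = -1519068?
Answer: Rational(-1, 105892886440) ≈ -9.4435e-12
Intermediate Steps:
Mul(Pow(Add(Function('P')(-1062), Add(1908410, y)), -1), Pow(-272723, -1)) = Mul(Pow(Add(-1062, Add(1908410, -1519068)), -1), Pow(-272723, -1)) = Mul(Pow(Add(-1062, 389342), -1), Rational(-1, 272723)) = Mul(Pow(388280, -1), Rational(-1, 272723)) = Mul(Rational(1, 388280), Rational(-1, 272723)) = Rational(-1, 105892886440)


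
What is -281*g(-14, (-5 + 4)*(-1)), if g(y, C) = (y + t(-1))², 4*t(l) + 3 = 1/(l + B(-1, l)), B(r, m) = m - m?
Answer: -63225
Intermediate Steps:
B(r, m) = 0
t(l) = -¾ + 1/(4*l) (t(l) = -¾ + 1/(4*(l + 0)) = -¾ + 1/(4*l))
g(y, C) = (-1 + y)² (g(y, C) = (y + (¼)*(1 - 3*(-1))/(-1))² = (y + (¼)*(-1)*(1 + 3))² = (y + (¼)*(-1)*4)² = (y - 1)² = (-1 + y)²)
-281*g(-14, (-5 + 4)*(-1)) = -281*(-1 - 14)² = -281*(-15)² = -281*225 = -63225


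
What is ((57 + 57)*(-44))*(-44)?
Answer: 220704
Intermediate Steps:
((57 + 57)*(-44))*(-44) = (114*(-44))*(-44) = -5016*(-44) = 220704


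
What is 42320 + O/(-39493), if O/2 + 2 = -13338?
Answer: 1671370440/39493 ≈ 42321.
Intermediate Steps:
O = -26680 (O = -4 + 2*(-13338) = -4 - 26676 = -26680)
42320 + O/(-39493) = 42320 - 26680/(-39493) = 42320 - 26680*(-1/39493) = 42320 + 26680/39493 = 1671370440/39493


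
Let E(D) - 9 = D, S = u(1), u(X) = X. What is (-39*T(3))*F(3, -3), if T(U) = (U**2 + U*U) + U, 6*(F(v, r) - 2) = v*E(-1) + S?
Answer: -10101/2 ≈ -5050.5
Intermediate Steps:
S = 1
E(D) = 9 + D
F(v, r) = 13/6 + 4*v/3 (F(v, r) = 2 + (v*(9 - 1) + 1)/6 = 2 + (v*8 + 1)/6 = 2 + (8*v + 1)/6 = 2 + (1 + 8*v)/6 = 2 + (1/6 + 4*v/3) = 13/6 + 4*v/3)
T(U) = U + 2*U**2 (T(U) = (U**2 + U**2) + U = 2*U**2 + U = U + 2*U**2)
(-39*T(3))*F(3, -3) = (-117*(1 + 2*3))*(13/6 + (4/3)*3) = (-117*(1 + 6))*(13/6 + 4) = -117*7*(37/6) = -39*21*(37/6) = -819*37/6 = -10101/2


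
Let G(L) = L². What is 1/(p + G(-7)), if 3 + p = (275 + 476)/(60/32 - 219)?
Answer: 1737/73894 ≈ 0.023507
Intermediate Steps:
p = -11219/1737 (p = -3 + (275 + 476)/(60/32 - 219) = -3 + 751/(60*(1/32) - 219) = -3 + 751/(15/8 - 219) = -3 + 751/(-1737/8) = -3 + 751*(-8/1737) = -3 - 6008/1737 = -11219/1737 ≈ -6.4588)
1/(p + G(-7)) = 1/(-11219/1737 + (-7)²) = 1/(-11219/1737 + 49) = 1/(73894/1737) = 1737/73894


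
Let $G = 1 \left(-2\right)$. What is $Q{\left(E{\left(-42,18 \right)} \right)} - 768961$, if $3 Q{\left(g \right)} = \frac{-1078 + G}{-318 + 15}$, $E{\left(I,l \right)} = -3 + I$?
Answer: $- \frac{77664941}{101} \approx -7.6896 \cdot 10^{5}$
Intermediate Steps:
$G = -2$
$Q{\left(g \right)} = \frac{120}{101}$ ($Q{\left(g \right)} = \frac{\left(-1078 - 2\right) \frac{1}{-318 + 15}}{3} = \frac{\left(-1080\right) \frac{1}{-303}}{3} = \frac{\left(-1080\right) \left(- \frac{1}{303}\right)}{3} = \frac{1}{3} \cdot \frac{360}{101} = \frac{120}{101}$)
$Q{\left(E{\left(-42,18 \right)} \right)} - 768961 = \frac{120}{101} - 768961 = - \frac{77664941}{101}$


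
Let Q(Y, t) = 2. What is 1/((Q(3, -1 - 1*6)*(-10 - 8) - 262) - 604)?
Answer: -1/902 ≈ -0.0011086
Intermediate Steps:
1/((Q(3, -1 - 1*6)*(-10 - 8) - 262) - 604) = 1/((2*(-10 - 8) - 262) - 604) = 1/((2*(-18) - 262) - 604) = 1/((-36 - 262) - 604) = 1/(-298 - 604) = 1/(-902) = -1/902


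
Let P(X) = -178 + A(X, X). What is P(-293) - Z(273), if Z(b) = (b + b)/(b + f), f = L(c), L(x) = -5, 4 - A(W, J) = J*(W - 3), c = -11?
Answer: -11645141/134 ≈ -86904.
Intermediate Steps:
A(W, J) = 4 - J*(-3 + W) (A(W, J) = 4 - J*(W - 3) = 4 - J*(-3 + W))
f = -5
P(X) = -174 - X² + 3*X (P(X) = -178 + (4 + 3*X - X*X) = -178 + (4 + 3*X - X²) = -178 + (4 - X² + 3*X) = -174 - X² + 3*X)
Z(b) = 2*b/(-5 + b) (Z(b) = (b + b)/(b - 5) = (2*b)/(-5 + b) = 2*b/(-5 + b))
P(-293) - Z(273) = (-174 - 1*(-293)² + 3*(-293)) - 2*273/(-5 + 273) = (-174 - 1*85849 - 879) - 2*273/268 = (-174 - 85849 - 879) - 2*273/268 = -86902 - 1*273/134 = -86902 - 273/134 = -11645141/134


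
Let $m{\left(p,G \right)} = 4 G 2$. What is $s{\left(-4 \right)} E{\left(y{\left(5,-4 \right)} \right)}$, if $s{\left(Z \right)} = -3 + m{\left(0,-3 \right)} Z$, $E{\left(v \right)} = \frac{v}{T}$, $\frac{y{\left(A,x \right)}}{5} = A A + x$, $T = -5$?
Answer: $-1953$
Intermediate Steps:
$m{\left(p,G \right)} = 8 G$
$y{\left(A,x \right)} = 5 x + 5 A^{2}$ ($y{\left(A,x \right)} = 5 \left(A A + x\right) = 5 \left(A^{2} + x\right) = 5 \left(x + A^{2}\right) = 5 x + 5 A^{2}$)
$E{\left(v \right)} = - \frac{v}{5}$ ($E{\left(v \right)} = \frac{v}{-5} = v \left(- \frac{1}{5}\right) = - \frac{v}{5}$)
$s{\left(Z \right)} = -3 - 24 Z$ ($s{\left(Z \right)} = -3 + 8 \left(-3\right) Z = -3 - 24 Z$)
$s{\left(-4 \right)} E{\left(y{\left(5,-4 \right)} \right)} = \left(-3 - -96\right) \left(- \frac{5 \left(-4\right) + 5 \cdot 5^{2}}{5}\right) = \left(-3 + 96\right) \left(- \frac{-20 + 5 \cdot 25}{5}\right) = 93 \left(- \frac{-20 + 125}{5}\right) = 93 \left(\left(- \frac{1}{5}\right) 105\right) = 93 \left(-21\right) = -1953$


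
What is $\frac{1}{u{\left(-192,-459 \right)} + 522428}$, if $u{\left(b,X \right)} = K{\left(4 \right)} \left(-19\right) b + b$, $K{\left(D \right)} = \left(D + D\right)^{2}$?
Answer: $\frac{1}{755708} \approx 1.3233 \cdot 10^{-6}$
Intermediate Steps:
$K{\left(D \right)} = 4 D^{2}$ ($K{\left(D \right)} = \left(2 D\right)^{2} = 4 D^{2}$)
$u{\left(b,X \right)} = - 1215 b$ ($u{\left(b,X \right)} = 4 \cdot 4^{2} \left(-19\right) b + b = 4 \cdot 16 \left(-19\right) b + b = 64 \left(-19\right) b + b = - 1216 b + b = - 1215 b$)
$\frac{1}{u{\left(-192,-459 \right)} + 522428} = \frac{1}{\left(-1215\right) \left(-192\right) + 522428} = \frac{1}{233280 + 522428} = \frac{1}{755708}$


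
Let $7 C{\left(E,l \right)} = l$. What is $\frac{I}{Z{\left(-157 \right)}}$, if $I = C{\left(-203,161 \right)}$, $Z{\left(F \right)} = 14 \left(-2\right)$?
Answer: $- \frac{23}{28} \approx -0.82143$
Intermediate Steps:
$C{\left(E,l \right)} = \frac{l}{7}$
$Z{\left(F \right)} = -28$
$I = 23$ ($I = \frac{1}{7} \cdot 161 = 23$)
$\frac{I}{Z{\left(-157 \right)}} = \frac{23}{-28} = 23 \left(- \frac{1}{28}\right) = - \frac{23}{28}$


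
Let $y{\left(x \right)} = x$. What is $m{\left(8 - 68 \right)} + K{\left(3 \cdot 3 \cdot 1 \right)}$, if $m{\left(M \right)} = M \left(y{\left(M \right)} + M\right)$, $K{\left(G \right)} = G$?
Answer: $7209$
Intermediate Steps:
$m{\left(M \right)} = 2 M^{2}$ ($m{\left(M \right)} = M \left(M + M\right) = M 2 M = 2 M^{2}$)
$m{\left(8 - 68 \right)} + K{\left(3 \cdot 3 \cdot 1 \right)} = 2 \left(8 - 68\right)^{2} + 3 \cdot 3 \cdot 1 = 2 \left(8 - 68\right)^{2} + 9 \cdot 1 = 2 \left(-60\right)^{2} + 9 = 2 \cdot 3600 + 9 = 7200 + 9 = 7209$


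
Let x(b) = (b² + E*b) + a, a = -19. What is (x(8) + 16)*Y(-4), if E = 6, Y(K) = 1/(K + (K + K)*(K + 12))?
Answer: -109/68 ≈ -1.6029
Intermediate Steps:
Y(K) = 1/(K + 2*K*(12 + K)) (Y(K) = 1/(K + (2*K)*(12 + K)) = 1/(K + 2*K*(12 + K)))
x(b) = -19 + b² + 6*b (x(b) = (b² + 6*b) - 19 = -19 + b² + 6*b)
(x(8) + 16)*Y(-4) = ((-19 + 8² + 6*8) + 16)*(1/((-4)*(25 + 2*(-4)))) = ((-19 + 64 + 48) + 16)*(-1/(4*(25 - 8))) = (93 + 16)*(-¼/17) = 109*(-¼*1/17) = 109*(-1/68) = -109/68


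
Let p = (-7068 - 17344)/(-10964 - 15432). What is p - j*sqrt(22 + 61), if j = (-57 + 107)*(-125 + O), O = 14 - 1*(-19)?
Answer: 6103/6599 + 4600*sqrt(83) ≈ 41909.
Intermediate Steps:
O = 33 (O = 14 + 19 = 33)
j = -4600 (j = (-57 + 107)*(-125 + 33) = 50*(-92) = -4600)
p = 6103/6599 (p = -24412/(-26396) = -24412*(-1/26396) = 6103/6599 ≈ 0.92484)
p - j*sqrt(22 + 61) = 6103/6599 - (-4600)*sqrt(22 + 61) = 6103/6599 - (-4600)*sqrt(83) = 6103/6599 + 4600*sqrt(83)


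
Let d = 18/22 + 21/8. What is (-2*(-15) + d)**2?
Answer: 8661249/7744 ≈ 1118.4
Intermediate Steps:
d = 303/88 (d = 18*(1/22) + 21*(1/8) = 9/11 + 21/8 = 303/88 ≈ 3.4432)
(-2*(-15) + d)**2 = (-2*(-15) + 303/88)**2 = (30 + 303/88)**2 = (2943/88)**2 = 8661249/7744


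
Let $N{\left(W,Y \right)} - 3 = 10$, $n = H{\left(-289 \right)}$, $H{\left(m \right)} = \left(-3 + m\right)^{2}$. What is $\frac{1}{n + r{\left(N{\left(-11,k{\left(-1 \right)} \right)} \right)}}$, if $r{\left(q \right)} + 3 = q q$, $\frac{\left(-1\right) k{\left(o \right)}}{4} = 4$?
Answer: $\frac{1}{85430} \approx 1.1705 \cdot 10^{-5}$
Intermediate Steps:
$k{\left(o \right)} = -16$ ($k{\left(o \right)} = \left(-4\right) 4 = -16$)
$n = 85264$ ($n = \left(-3 - 289\right)^{2} = \left(-292\right)^{2} = 85264$)
$N{\left(W,Y \right)} = 13$ ($N{\left(W,Y \right)} = 3 + 10 = 13$)
$r{\left(q \right)} = -3 + q^{2}$ ($r{\left(q \right)} = -3 + q q = -3 + q^{2}$)
$\frac{1}{n + r{\left(N{\left(-11,k{\left(-1 \right)} \right)} \right)}} = \frac{1}{85264 - \left(3 - 13^{2}\right)} = \frac{1}{85264 + \left(-3 + 169\right)} = \frac{1}{85264 + 166} = \frac{1}{85430}$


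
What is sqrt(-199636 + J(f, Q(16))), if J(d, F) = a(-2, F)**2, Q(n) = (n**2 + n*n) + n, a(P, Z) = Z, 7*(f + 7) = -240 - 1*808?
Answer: 2*sqrt(19787) ≈ 281.33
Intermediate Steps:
f = -1097/7 (f = -7 + (-240 - 1*808)/7 = -7 + (-240 - 808)/7 = -7 + (1/7)*(-1048) = -7 - 1048/7 = -1097/7 ≈ -156.71)
Q(n) = n + 2*n**2 (Q(n) = (n**2 + n**2) + n = 2*n**2 + n = n + 2*n**2)
J(d, F) = F**2
sqrt(-199636 + J(f, Q(16))) = sqrt(-199636 + (16*(1 + 2*16))**2) = sqrt(-199636 + (16*(1 + 32))**2) = sqrt(-199636 + (16*33)**2) = sqrt(-199636 + 528**2) = sqrt(-199636 + 278784) = sqrt(79148) = 2*sqrt(19787)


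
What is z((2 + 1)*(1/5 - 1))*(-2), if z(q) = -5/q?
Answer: -25/6 ≈ -4.1667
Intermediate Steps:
z((2 + 1)*(1/5 - 1))*(-2) = -5*1/((2 + 1)*(1/5 - 1))*(-2) = -5*1/(3*(⅕ - 1))*(-2) = -5/(3*(-⅘))*(-2) = -5/(-12/5)*(-2) = -5*(-5/12)*(-2) = (25/12)*(-2) = -25/6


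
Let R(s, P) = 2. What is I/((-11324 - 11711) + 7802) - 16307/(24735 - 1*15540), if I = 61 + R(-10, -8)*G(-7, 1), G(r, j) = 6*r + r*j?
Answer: -248064316/140067435 ≈ -1.7710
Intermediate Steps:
G(r, j) = 6*r + j*r
I = -37 (I = 61 + 2*(-7*(6 + 1)) = 61 + 2*(-7*7) = 61 + 2*(-49) = 61 - 98 = -37)
I/((-11324 - 11711) + 7802) - 16307/(24735 - 1*15540) = -37/((-11324 - 11711) + 7802) - 16307/(24735 - 1*15540) = -37/(-23035 + 7802) - 16307/(24735 - 15540) = -37/(-15233) - 16307/9195 = -37*(-1/15233) - 16307*1/9195 = 37/15233 - 16307/9195 = -248064316/140067435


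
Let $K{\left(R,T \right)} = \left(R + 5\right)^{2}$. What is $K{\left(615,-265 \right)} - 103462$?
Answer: $280938$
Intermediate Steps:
$K{\left(R,T \right)} = \left(5 + R\right)^{2}$
$K{\left(615,-265 \right)} - 103462 = \left(5 + 615\right)^{2} - 103462 = 620^{2} - 103462 = 384400 - 103462 = 280938$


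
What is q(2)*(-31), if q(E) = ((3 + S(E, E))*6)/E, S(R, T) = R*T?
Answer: -651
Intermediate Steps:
q(E) = (18 + 6*E²)/E (q(E) = ((3 + E*E)*6)/E = ((3 + E²)*6)/E = (18 + 6*E²)/E)
q(2)*(-31) = (6*2 + 18/2)*(-31) = (12 + 18*(½))*(-31) = (12 + 9)*(-31) = 21*(-31) = -651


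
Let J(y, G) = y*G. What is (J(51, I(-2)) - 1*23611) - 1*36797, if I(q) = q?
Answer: -60510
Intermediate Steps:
J(y, G) = G*y
(J(51, I(-2)) - 1*23611) - 1*36797 = (-2*51 - 1*23611) - 1*36797 = (-102 - 23611) - 36797 = -23713 - 36797 = -60510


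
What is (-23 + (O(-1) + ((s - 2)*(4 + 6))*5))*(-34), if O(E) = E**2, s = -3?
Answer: 9248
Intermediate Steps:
(-23 + (O(-1) + ((s - 2)*(4 + 6))*5))*(-34) = (-23 + ((-1)**2 + ((-3 - 2)*(4 + 6))*5))*(-34) = (-23 + (1 - 5*10*5))*(-34) = (-23 + (1 - 50*5))*(-34) = (-23 + (1 - 250))*(-34) = (-23 - 249)*(-34) = -272*(-34) = 9248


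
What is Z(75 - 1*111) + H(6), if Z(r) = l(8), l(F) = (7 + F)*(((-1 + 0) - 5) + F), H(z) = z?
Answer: 36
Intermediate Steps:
l(F) = (-6 + F)*(7 + F) (l(F) = (7 + F)*((-1 - 5) + F) = (7 + F)*(-6 + F) = (-6 + F)*(7 + F))
Z(r) = 30 (Z(r) = -42 + 8 + 8² = -42 + 8 + 64 = 30)
Z(75 - 1*111) + H(6) = 30 + 6 = 36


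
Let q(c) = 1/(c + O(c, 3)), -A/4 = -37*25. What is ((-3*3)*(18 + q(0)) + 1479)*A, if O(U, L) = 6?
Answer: 4867350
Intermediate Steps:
A = 3700 (A = -(-148)*25 = -4*(-925) = 3700)
q(c) = 1/(6 + c) (q(c) = 1/(c + 6) = 1/(6 + c))
((-3*3)*(18 + q(0)) + 1479)*A = ((-3*3)*(18 + 1/(6 + 0)) + 1479)*3700 = (-9*(18 + 1/6) + 1479)*3700 = (-9*(18 + ⅙) + 1479)*3700 = (-9*109/6 + 1479)*3700 = (-327/2 + 1479)*3700 = (2631/2)*3700 = 4867350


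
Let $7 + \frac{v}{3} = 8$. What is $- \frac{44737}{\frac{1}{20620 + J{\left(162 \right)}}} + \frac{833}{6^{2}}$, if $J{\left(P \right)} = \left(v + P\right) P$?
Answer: $- \frac{76258689367}{36} \approx -2.1183 \cdot 10^{9}$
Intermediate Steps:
$v = 3$ ($v = -21 + 3 \cdot 8 = -21 + 24 = 3$)
$J{\left(P \right)} = P \left(3 + P\right)$ ($J{\left(P \right)} = \left(3 + P\right) P = P \left(3 + P\right)$)
$- \frac{44737}{\frac{1}{20620 + J{\left(162 \right)}}} + \frac{833}{6^{2}} = - \frac{44737}{\frac{1}{20620 + 162 \left(3 + 162\right)}} + \frac{833}{6^{2}} = - \frac{44737}{\frac{1}{20620 + 162 \cdot 165}} + \frac{833}{36} = - \frac{44737}{\frac{1}{20620 + 26730}} + 833 \cdot \frac{1}{36} = - \frac{44737}{\frac{1}{47350}} + \frac{833}{36} = - 44737 \frac{1}{\frac{1}{47350}} + \frac{833}{36} = \left(-44737\right) 47350 + \frac{833}{36} = -2118296950 + \frac{833}{36} = - \frac{76258689367}{36}$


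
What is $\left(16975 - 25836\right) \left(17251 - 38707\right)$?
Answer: $190121616$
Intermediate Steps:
$\left(16975 - 25836\right) \left(17251 - 38707\right) = \left(-8861\right) \left(-21456\right) = 190121616$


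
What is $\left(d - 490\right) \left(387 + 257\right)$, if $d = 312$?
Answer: $-114632$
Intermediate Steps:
$\left(d - 490\right) \left(387 + 257\right) = \left(312 - 490\right) \left(387 + 257\right) = \left(-178\right) 644 = -114632$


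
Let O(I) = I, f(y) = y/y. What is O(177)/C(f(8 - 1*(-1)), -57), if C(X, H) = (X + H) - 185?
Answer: -177/241 ≈ -0.73444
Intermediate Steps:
f(y) = 1
C(X, H) = -185 + H + X (C(X, H) = (H + X) - 185 = -185 + H + X)
O(177)/C(f(8 - 1*(-1)), -57) = 177/(-185 - 57 + 1) = 177/(-241) = 177*(-1/241) = -177/241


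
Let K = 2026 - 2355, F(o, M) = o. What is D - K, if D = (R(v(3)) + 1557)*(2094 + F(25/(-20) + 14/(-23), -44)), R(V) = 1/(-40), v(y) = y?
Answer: 11988485803/3680 ≈ 3.2577e+6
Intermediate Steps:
R(V) = -1/40
K = -329
D = 11987275083/3680 (D = (-1/40 + 1557)*(2094 + (25/(-20) + 14/(-23))) = 62279*(2094 + (25*(-1/20) + 14*(-1/23)))/40 = 62279*(2094 + (-5/4 - 14/23))/40 = 62279*(2094 - 171/92)/40 = (62279/40)*(192477/92) = 11987275083/3680 ≈ 3.2574e+6)
D - K = 11987275083/3680 - 1*(-329) = 11987275083/3680 + 329 = 11988485803/3680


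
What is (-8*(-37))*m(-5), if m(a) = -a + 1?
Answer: 1776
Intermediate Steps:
m(a) = 1 - a
(-8*(-37))*m(-5) = (-8*(-37))*(1 - 1*(-5)) = 296*(1 + 5) = 296*6 = 1776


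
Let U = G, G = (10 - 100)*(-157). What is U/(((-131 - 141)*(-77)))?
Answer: 7065/10472 ≈ 0.67466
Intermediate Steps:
G = 14130 (G = -90*(-157) = 14130)
U = 14130
U/(((-131 - 141)*(-77))) = 14130/(((-131 - 141)*(-77))) = 14130/((-272*(-77))) = 14130/20944 = 14130*(1/20944) = 7065/10472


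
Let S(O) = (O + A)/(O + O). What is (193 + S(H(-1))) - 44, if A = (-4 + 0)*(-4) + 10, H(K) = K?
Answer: 273/2 ≈ 136.50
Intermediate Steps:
A = 26 (A = -4*(-4) + 10 = 16 + 10 = 26)
S(O) = (26 + O)/(2*O) (S(O) = (O + 26)/(O + O) = (26 + O)/((2*O)) = (26 + O)*(1/(2*O)) = (26 + O)/(2*O))
(193 + S(H(-1))) - 44 = (193 + (½)*(26 - 1)/(-1)) - 44 = (193 + (½)*(-1)*25) - 44 = (193 - 25/2) - 44 = 361/2 - 44 = 273/2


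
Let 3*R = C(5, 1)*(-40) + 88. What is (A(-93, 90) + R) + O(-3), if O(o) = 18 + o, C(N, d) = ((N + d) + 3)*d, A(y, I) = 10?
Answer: -197/3 ≈ -65.667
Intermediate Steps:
C(N, d) = d*(3 + N + d) (C(N, d) = (3 + N + d)*d = d*(3 + N + d))
R = -272/3 (R = ((1*(3 + 5 + 1))*(-40) + 88)/3 = ((1*9)*(-40) + 88)/3 = (9*(-40) + 88)/3 = (-360 + 88)/3 = (1/3)*(-272) = -272/3 ≈ -90.667)
(A(-93, 90) + R) + O(-3) = (10 - 272/3) + (18 - 3) = -242/3 + 15 = -197/3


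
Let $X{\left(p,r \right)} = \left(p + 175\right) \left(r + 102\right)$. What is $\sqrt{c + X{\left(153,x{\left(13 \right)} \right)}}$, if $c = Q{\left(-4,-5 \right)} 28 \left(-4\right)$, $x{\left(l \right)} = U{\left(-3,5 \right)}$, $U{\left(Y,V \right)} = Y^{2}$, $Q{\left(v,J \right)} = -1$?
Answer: $2 \sqrt{9130} \approx 191.1$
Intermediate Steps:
$x{\left(l \right)} = 9$ ($x{\left(l \right)} = \left(-3\right)^{2} = 9$)
$c = 112$ ($c = \left(-1\right) 28 \left(-4\right) = \left(-28\right) \left(-4\right) = 112$)
$X{\left(p,r \right)} = \left(102 + r\right) \left(175 + p\right)$ ($X{\left(p,r \right)} = \left(175 + p\right) \left(102 + r\right) = \left(102 + r\right) \left(175 + p\right)$)
$\sqrt{c + X{\left(153,x{\left(13 \right)} \right)}} = \sqrt{112 + \left(17850 + 102 \cdot 153 + 175 \cdot 9 + 153 \cdot 9\right)} = \sqrt{112 + \left(17850 + 15606 + 1575 + 1377\right)} = \sqrt{112 + 36408} = \sqrt{36520} = 2 \sqrt{9130}$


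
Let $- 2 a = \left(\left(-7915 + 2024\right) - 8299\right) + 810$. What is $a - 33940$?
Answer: $-27250$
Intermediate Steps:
$a = 6690$ ($a = - \frac{\left(\left(-7915 + 2024\right) - 8299\right) + 810}{2} = - \frac{\left(-5891 - 8299\right) + 810}{2} = - \frac{-14190 + 810}{2} = \left(- \frac{1}{2}\right) \left(-13380\right) = 6690$)
$a - 33940 = 6690 - 33940 = -27250$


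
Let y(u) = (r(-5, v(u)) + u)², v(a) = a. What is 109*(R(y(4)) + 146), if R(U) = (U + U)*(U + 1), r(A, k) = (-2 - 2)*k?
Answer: 4567754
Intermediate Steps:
r(A, k) = -4*k
y(u) = 9*u² (y(u) = (-4*u + u)² = (-3*u)² = 9*u²)
R(U) = 2*U*(1 + U) (R(U) = (2*U)*(1 + U) = 2*U*(1 + U))
109*(R(y(4)) + 146) = 109*(2*(9*4²)*(1 + 9*4²) + 146) = 109*(2*(9*16)*(1 + 9*16) + 146) = 109*(2*144*(1 + 144) + 146) = 109*(2*144*145 + 146) = 109*(41760 + 146) = 109*41906 = 4567754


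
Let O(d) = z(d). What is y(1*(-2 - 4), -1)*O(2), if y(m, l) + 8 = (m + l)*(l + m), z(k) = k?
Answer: 82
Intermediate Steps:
O(d) = d
y(m, l) = -8 + (l + m)**2 (y(m, l) = -8 + (m + l)*(l + m) = -8 + (l + m)*(l + m) = -8 + (l + m)**2)
y(1*(-2 - 4), -1)*O(2) = (-8 + (-1 + 1*(-2 - 4))**2)*2 = (-8 + (-1 + 1*(-6))**2)*2 = (-8 + (-1 - 6)**2)*2 = (-8 + (-7)**2)*2 = (-8 + 49)*2 = 41*2 = 82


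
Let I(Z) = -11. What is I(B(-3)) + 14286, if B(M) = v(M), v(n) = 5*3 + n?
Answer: 14275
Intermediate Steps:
v(n) = 15 + n
B(M) = 15 + M
I(B(-3)) + 14286 = -11 + 14286 = 14275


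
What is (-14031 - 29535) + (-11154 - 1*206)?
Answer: -54926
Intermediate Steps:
(-14031 - 29535) + (-11154 - 1*206) = -43566 + (-11154 - 206) = -43566 - 11360 = -54926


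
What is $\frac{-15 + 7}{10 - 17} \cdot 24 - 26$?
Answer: $\frac{10}{7} \approx 1.4286$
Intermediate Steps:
$\frac{-15 + 7}{10 - 17} \cdot 24 - 26 = - \frac{8}{-7} \cdot 24 - 26 = \left(-8\right) \left(- \frac{1}{7}\right) 24 - 26 = \frac{8}{7} \cdot 24 - 26 = \frac{192}{7} - 26 = \frac{10}{7}$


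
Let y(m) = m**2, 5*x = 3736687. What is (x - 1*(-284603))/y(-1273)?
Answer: 5159702/8102645 ≈ 0.63679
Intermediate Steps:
x = 3736687/5 (x = (1/5)*3736687 = 3736687/5 ≈ 7.4734e+5)
(x - 1*(-284603))/y(-1273) = (3736687/5 - 1*(-284603))/((-1273)**2) = (3736687/5 + 284603)/1620529 = (5159702/5)*(1/1620529) = 5159702/8102645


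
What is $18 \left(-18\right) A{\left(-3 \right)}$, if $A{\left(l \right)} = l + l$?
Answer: $1944$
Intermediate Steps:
$A{\left(l \right)} = 2 l$
$18 \left(-18\right) A{\left(-3 \right)} = 18 \left(-18\right) 2 \left(-3\right) = \left(-324\right) \left(-6\right) = 1944$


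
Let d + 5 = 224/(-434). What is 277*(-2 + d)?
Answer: -64541/31 ≈ -2082.0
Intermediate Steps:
d = -171/31 (d = -5 + 224/(-434) = -5 + 224*(-1/434) = -5 - 16/31 = -171/31 ≈ -5.5161)
277*(-2 + d) = 277*(-2 - 171/31) = 277*(-233/31) = -64541/31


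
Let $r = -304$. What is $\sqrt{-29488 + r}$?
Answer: $28 i \sqrt{38} \approx 172.6 i$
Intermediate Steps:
$\sqrt{-29488 + r} = \sqrt{-29488 - 304} = \sqrt{-29792} = 28 i \sqrt{38}$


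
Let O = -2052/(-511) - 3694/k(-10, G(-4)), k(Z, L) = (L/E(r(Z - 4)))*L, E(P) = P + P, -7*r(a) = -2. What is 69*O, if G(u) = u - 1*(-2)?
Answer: -2637870/73 ≈ -36135.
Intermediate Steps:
r(a) = 2/7 (r(a) = -1/7*(-2) = 2/7)
G(u) = 2 + u (G(u) = u + 2 = 2 + u)
E(P) = 2*P
k(Z, L) = 7*L**2/4 (k(Z, L) = (L/((2*(2/7))))*L = (L/(4/7))*L = (L*(7/4))*L = (7*L/4)*L = 7*L**2/4)
O = -38230/73 (O = -2052/(-511) - 3694*4/(7*(2 - 4)**2) = -2052*(-1/511) - 3694/((7/4)*(-2)**2) = 2052/511 - 3694/((7/4)*4) = 2052/511 - 3694/7 = -38230/73 ≈ -523.70)
69*O = 69*(-38230/73) = -2637870/73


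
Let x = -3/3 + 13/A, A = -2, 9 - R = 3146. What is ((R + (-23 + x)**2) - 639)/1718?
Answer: -11383/6872 ≈ -1.6564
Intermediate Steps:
R = -3137 (R = 9 - 1*3146 = 9 - 3146 = -3137)
x = -15/2 (x = -3/3 + 13/(-2) = -3*1/3 + 13*(-1/2) = -1 - 13/2 = -15/2 ≈ -7.5000)
((R + (-23 + x)**2) - 639)/1718 = ((-3137 + (-23 - 15/2)**2) - 639)/1718 = ((-3137 + (-61/2)**2) - 639)*(1/1718) = ((-3137 + 3721/4) - 639)*(1/1718) = (-8827/4 - 639)*(1/1718) = -11383/4*1/1718 = -11383/6872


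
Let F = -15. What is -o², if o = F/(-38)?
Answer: -225/1444 ≈ -0.15582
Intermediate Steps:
o = 15/38 (o = -15/(-38) = -15*(-1/38) = 15/38 ≈ 0.39474)
-o² = -(15/38)² = -1*225/1444 = -225/1444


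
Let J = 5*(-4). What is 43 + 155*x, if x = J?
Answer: -3057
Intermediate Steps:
J = -20
x = -20
43 + 155*x = 43 + 155*(-20) = 43 - 3100 = -3057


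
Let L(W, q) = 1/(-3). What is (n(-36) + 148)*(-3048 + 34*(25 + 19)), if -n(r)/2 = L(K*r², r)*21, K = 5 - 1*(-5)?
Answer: -251424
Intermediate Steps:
K = 10 (K = 5 + 5 = 10)
L(W, q) = -⅓
n(r) = 14 (n(r) = -(-2)*21/3 = -2*(-7) = 14)
(n(-36) + 148)*(-3048 + 34*(25 + 19)) = (14 + 148)*(-3048 + 34*(25 + 19)) = 162*(-3048 + 34*44) = 162*(-3048 + 1496) = 162*(-1552) = -251424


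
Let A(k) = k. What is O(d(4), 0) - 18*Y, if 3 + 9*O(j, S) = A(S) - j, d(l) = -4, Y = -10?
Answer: 1621/9 ≈ 180.11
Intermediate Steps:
O(j, S) = -⅓ - j/9 + S/9 (O(j, S) = -⅓ + (S - j)/9 = -⅓ + (-j/9 + S/9) = -⅓ - j/9 + S/9)
O(d(4), 0) - 18*Y = (-⅓ - ⅑*(-4) + (⅑)*0) - 18*(-10) = (-⅓ + 4/9 + 0) + 180 = ⅑ + 180 = 1621/9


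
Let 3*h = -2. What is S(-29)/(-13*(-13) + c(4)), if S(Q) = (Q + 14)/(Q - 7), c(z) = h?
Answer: 1/404 ≈ 0.0024752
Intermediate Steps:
h = -2/3 (h = (1/3)*(-2) = -2/3 ≈ -0.66667)
c(z) = -2/3
S(Q) = (14 + Q)/(-7 + Q)
S(-29)/(-13*(-13) + c(4)) = ((14 - 29)/(-7 - 29))/(-13*(-13) - 2/3) = (-15/(-36))/(169 - 2/3) = (-1/36*(-15))/(505/3) = (5/12)*(3/505) = 1/404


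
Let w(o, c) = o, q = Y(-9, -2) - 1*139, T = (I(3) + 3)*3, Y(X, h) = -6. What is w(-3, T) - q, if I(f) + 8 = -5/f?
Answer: 142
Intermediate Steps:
I(f) = -8 - 5/f
T = -20 (T = ((-8 - 5/3) + 3)*3 = (-29/3 + 3)*3 = -20/3*3 = -20)
q = -145 (q = -6 - 1*139 = -6 - 139 = -145)
w(-3, T) - q = -3 - 1*(-145) = -3 + 145 = 142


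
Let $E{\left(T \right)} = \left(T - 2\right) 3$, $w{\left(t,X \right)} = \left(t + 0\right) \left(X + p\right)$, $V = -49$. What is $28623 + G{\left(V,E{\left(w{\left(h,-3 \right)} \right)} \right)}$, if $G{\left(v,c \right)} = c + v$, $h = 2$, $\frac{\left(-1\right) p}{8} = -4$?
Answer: $28742$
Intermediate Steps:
$p = 32$ ($p = \left(-8\right) \left(-4\right) = 32$)
$w{\left(t,X \right)} = t \left(32 + X\right)$ ($w{\left(t,X \right)} = \left(t + 0\right) \left(X + 32\right) = t \left(32 + X\right)$)
$E{\left(T \right)} = -6 + 3 T$ ($E{\left(T \right)} = \left(-2 + T\right) 3 = -6 + 3 T$)
$28623 + G{\left(V,E{\left(w{\left(h,-3 \right)} \right)} \right)} = 28623 - \left(55 - 6 \left(32 - 3\right)\right) = 28623 - \left(55 - 6 \cdot 29\right) = 28623 + \left(\left(-6 + 3 \cdot 58\right) - 49\right) = 28623 + \left(\left(-6 + 174\right) - 49\right) = 28623 + \left(168 - 49\right) = 28623 + 119 = 28742$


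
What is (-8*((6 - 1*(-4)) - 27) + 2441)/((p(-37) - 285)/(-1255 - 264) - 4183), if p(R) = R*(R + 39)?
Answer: -3914463/6353618 ≈ -0.61610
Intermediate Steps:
p(R) = R*(39 + R)
(-8*((6 - 1*(-4)) - 27) + 2441)/((p(-37) - 285)/(-1255 - 264) - 4183) = (-8*((6 - 1*(-4)) - 27) + 2441)/((-37*(39 - 37) - 285)/(-1255 - 264) - 4183) = (-8*((6 + 4) - 27) + 2441)/((-37*2 - 285)/(-1519) - 4183) = (-8*(10 - 27) + 2441)/((-74 - 285)*(-1/1519) - 4183) = (-8*(-17) + 2441)/(-359*(-1/1519) - 4183) = (136 + 2441)/(359/1519 - 4183) = 2577/(-6353618/1519) = 2577*(-1519/6353618) = -3914463/6353618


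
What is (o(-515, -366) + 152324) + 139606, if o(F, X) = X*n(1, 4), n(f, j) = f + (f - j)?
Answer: 292662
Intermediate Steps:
n(f, j) = -j + 2*f
o(F, X) = -2*X (o(F, X) = X*(-1*4 + 2*1) = X*(-4 + 2) = X*(-2) = -2*X)
(o(-515, -366) + 152324) + 139606 = (-2*(-366) + 152324) + 139606 = (732 + 152324) + 139606 = 153056 + 139606 = 292662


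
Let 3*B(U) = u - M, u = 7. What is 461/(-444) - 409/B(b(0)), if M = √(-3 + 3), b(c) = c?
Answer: -548015/3108 ≈ -176.32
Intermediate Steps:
M = 0 (M = √0 = 0)
B(U) = 7/3 (B(U) = (7 - 1*0)/3 = (7 + 0)/3 = (⅓)*7 = 7/3)
461/(-444) - 409/B(b(0)) = 461/(-444) - 409/7/3 = 461*(-1/444) - 409*3/7 = -461/444 - 1227/7 = -548015/3108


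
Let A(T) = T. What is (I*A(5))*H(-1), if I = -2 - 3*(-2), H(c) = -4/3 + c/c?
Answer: -20/3 ≈ -6.6667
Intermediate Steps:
H(c) = -1/3 (H(c) = -4*1/3 + 1 = -4/3 + 1 = -1/3)
I = 4 (I = -2 - 1*(-6) = -2 + 6 = 4)
(I*A(5))*H(-1) = (4*5)*(-1/3) = 20*(-1/3) = -20/3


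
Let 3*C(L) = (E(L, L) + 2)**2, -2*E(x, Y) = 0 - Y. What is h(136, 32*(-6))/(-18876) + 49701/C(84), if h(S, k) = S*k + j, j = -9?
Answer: 1973167/25168 ≈ 78.400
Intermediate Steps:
E(x, Y) = Y/2 (E(x, Y) = -(0 - Y)/2 = -(-1)*Y/2 = Y/2)
C(L) = (2 + L/2)**2/3 (C(L) = (L/2 + 2)**2/3 = (2 + L/2)**2/3)
h(S, k) = -9 + S*k (h(S, k) = S*k - 9 = -9 + S*k)
h(136, 32*(-6))/(-18876) + 49701/C(84) = (-9 + 136*(32*(-6)))/(-18876) + 49701/(((4 + 84)**2/12)) = (-9 + 136*(-192))*(-1/18876) + 49701/(((1/12)*88**2)) = (-9 - 26112)*(-1/18876) + 49701/(((1/12)*7744)) = -26121*(-1/18876) + 49701/(1936/3) = 8707/6292 + 49701*(3/1936) = 8707/6292 + 149103/1936 = 1973167/25168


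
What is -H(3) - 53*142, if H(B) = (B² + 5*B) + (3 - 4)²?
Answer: -7551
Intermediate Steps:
H(B) = 1 + B² + 5*B (H(B) = (B² + 5*B) + (-1)² = (B² + 5*B) + 1 = 1 + B² + 5*B)
-H(3) - 53*142 = -(1 + 3² + 5*3) - 53*142 = -(1 + 9 + 15) - 7526 = -1*25 - 7526 = -25 - 7526 = -7551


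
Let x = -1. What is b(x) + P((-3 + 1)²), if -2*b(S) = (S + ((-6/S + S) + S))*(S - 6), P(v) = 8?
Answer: 37/2 ≈ 18.500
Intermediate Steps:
b(S) = -(-6 + S)*(-6/S + 3*S)/2 (b(S) = -(S + ((-6/S + S) + S))*(S - 6)/2 = -(S + ((S - 6/S) + S))*(-6 + S)/2 = -(S + (-6/S + 2*S))*(-6 + S)/2 = -(-6/S + 3*S)*(-6 + S)/2 = -(-6 + S)*(-6/S + 3*S)/2)
b(x) + P((-3 + 1)²) = (3 - 18/(-1) + 9*(-1) - 3/2*(-1)²) + 8 = (3 - 18*(-1) - 9 - 3/2*1) + 8 = (3 + 18 - 9 - 3/2) + 8 = 21/2 + 8 = 37/2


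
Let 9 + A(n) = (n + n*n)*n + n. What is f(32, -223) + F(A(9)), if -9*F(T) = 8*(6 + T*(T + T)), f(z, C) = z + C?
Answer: -3499789/3 ≈ -1.1666e+6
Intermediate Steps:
f(z, C) = C + z
A(n) = -9 + n + n*(n + n**2) (A(n) = -9 + ((n + n*n)*n + n) = -9 + ((n + n**2)*n + n) = -9 + (n*(n + n**2) + n) = -9 + (n + n*(n + n**2)) = -9 + n + n*(n + n**2))
F(T) = -16/3 - 16*T**2/9 (F(T) = -8*(6 + T*(T + T))/9 = -8*(6 + T*(2*T))/9 = -8*(6 + 2*T**2)/9 = -(48 + 16*T**2)/9 = -16/3 - 16*T**2/9)
f(32, -223) + F(A(9)) = (-223 + 32) + (-16/3 - 16*(-9 + 9 + 9**2 + 9**3)**2/9) = -191 + (-16/3 - 16*(-9 + 9 + 81 + 729)**2/9) = -191 + (-16/3 - 16/9*810**2) = -191 + (-16/3 - 16/9*656100) = -191 + (-16/3 - 1166400) = -191 - 3499216/3 = -3499789/3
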